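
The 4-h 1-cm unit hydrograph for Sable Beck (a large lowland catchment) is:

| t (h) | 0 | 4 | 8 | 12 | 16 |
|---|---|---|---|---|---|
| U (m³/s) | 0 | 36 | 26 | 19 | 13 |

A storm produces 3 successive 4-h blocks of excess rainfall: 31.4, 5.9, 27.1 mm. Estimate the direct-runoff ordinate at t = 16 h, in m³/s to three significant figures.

Q ≈ 122 m³/s

By discrete convolution, Q_j = Σ (P_i / 10 mm) · U_{j−i}.
At t = 16 h (j=4): Q = (31.4/10)·13 + (5.9/10)·19 + (27.1/10)·26 = 122 m³/s.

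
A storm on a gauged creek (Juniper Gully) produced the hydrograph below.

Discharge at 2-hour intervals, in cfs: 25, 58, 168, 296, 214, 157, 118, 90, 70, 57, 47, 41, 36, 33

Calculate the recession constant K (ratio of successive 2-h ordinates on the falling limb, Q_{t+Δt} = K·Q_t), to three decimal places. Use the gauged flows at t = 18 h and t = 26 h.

Using the recession-limb readings at t = 18 h and t = 26 h: Q falls from 57 to 33 cfs over 4 intervals.
K = (Q₂/Q₁)^(1/4) = (33/57)^(1/4) = 0.872.

K ≈ 0.872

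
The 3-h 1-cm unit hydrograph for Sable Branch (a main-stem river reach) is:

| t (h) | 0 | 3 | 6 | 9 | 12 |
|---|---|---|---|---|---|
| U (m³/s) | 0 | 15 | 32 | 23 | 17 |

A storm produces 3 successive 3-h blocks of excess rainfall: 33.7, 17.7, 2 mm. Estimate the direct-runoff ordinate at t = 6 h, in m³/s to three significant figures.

Q ≈ 134 m³/s

By discrete convolution, Q_j = Σ (P_i / 10 mm) · U_{j−i}.
At t = 6 h (j=2): Q = (33.7/10)·32 + (17.7/10)·15 + (2/10)·0 = 134 m³/s.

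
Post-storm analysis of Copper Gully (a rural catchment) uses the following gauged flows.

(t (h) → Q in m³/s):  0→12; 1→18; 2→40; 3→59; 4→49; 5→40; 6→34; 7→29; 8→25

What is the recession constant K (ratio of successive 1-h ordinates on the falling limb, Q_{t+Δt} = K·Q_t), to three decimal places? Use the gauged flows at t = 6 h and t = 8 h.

Using the recession-limb readings at t = 6 h and t = 8 h: Q falls from 34 to 25 m³/s over 2 intervals.
K = (Q₂/Q₁)^(1/2) = (25/34)^(1/2) = 0.857.

K ≈ 0.857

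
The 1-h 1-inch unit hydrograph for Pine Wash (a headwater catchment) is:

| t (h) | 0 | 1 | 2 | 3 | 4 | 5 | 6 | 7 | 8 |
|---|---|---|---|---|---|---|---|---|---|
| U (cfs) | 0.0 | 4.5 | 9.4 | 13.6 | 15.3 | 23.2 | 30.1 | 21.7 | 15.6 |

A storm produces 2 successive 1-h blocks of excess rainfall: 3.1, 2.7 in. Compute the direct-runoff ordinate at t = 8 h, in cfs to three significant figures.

Q ≈ 107 cfs

By discrete convolution, Q_j = Σ (P_i / 1 in) · U_{j−i}.
At t = 8 h (j=8): Q = (3.1/1)·15.6 + (2.7/1)·21.7 = 107 cfs.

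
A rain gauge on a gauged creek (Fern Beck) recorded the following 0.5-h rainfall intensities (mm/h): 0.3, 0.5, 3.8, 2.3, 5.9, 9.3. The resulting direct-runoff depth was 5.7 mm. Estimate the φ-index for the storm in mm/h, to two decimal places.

Only the 3 blocks with intensity above φ contribute runoff: 3.8, 5.9, 9.3 mm/h.
Σ(I−φ)·Δt = d  ⇒  (3.8+5.9+9.3 − 3φ)·0.5 = 5.7
φ = (19.00 − 5.7/0.5) / 3 = 2.53 mm/h.

φ ≈ 2.53 mm/h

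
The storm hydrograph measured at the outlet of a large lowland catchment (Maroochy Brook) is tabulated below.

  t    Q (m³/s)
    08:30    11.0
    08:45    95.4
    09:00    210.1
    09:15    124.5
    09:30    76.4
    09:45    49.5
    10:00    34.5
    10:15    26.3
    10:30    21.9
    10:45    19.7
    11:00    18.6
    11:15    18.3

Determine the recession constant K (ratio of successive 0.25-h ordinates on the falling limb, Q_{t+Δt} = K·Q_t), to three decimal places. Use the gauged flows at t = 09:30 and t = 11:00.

K ≈ 0.790

Using the recession-limb readings at t = 09:30 and t = 11:00: Q falls from 76.4 to 18.6 m³/s over 6 intervals.
K = (Q₂/Q₁)^(1/6) = (18.6/76.4)^(1/6) = 0.790.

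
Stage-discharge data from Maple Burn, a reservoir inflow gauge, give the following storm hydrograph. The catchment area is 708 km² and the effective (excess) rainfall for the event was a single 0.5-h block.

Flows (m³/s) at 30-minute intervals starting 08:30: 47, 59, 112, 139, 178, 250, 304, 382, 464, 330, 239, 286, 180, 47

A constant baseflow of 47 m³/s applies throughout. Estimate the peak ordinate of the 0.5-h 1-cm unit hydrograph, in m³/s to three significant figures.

U_p ≈ 695 m³/s

Direct runoff: 0.0, 12.0, 65.0, 92.0, 131.0, 203.0, 257.0, 335.0, 417.0, 283.0, 192.0, 239.0, 133.0, 0.0 m³/s; ΣQ_DR = 2359 m³/s, peak = 417.0 m³/s.
Runoff depth d = ΣQ_DR·Δt / A = 2359 × 1800 / (708 km²) = 5.997 mm.
The 1-cm UH is the DRH scaled by (10 mm)/d, so U_p = 417.0 × 10/5.997 = 695 m³/s.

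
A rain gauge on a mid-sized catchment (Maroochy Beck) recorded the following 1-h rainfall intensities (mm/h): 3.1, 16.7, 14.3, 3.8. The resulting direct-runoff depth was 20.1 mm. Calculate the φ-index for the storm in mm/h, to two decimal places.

φ ≈ 5.45 mm/h

Only the 2 blocks with intensity above φ contribute runoff: 16.7, 14.3 mm/h.
Σ(I−φ)·Δt = d  ⇒  (16.7+14.3 − 2φ)·1 = 20.1
φ = (31.00 − 20.1/1) / 2 = 5.45 mm/h.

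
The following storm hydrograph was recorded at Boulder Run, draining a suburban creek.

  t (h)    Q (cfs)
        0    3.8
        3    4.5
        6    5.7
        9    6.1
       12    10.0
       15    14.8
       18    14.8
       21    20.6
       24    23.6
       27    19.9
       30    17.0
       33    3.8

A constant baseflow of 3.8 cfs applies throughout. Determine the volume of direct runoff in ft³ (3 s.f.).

V ≈ 1.07 × 10^6 ft³

Direct-runoff ordinates (Q − Q_b): 0.0, 0.7, 1.9, 2.3, 6.2, 11.0, 11.0, 16.8, 19.8, 16.1, 13.2, 0.0 cfs.
ΣQ_DR = 99.00 cfs.
With Δt = 3 h = 10800 s, V = ΣQ_DR · Δt = 99.00 × 10800 = 1.07 × 10^6 ft³.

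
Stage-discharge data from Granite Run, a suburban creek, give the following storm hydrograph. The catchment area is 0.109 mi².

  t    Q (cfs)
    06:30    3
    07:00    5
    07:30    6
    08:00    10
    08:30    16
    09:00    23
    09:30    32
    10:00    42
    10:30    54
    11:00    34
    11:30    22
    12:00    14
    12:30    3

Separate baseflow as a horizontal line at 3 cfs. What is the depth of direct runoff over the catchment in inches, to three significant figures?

d ≈ 1.60 in

Direct runoff: 0.0, 2.0, 3.0, 7.0, 13.0, 20.0, 29.0, 39.0, 51.0, 31.0, 19.0, 11.0, 0.0 cfs; ΣQ_DR = 225.0 cfs.
V = ΣQ_DR · Δt = 225.0 × 1800 s = 4.050 × 10^5 ft³.
Over A = 0.109 mi², depth = V / A = 1.60 in.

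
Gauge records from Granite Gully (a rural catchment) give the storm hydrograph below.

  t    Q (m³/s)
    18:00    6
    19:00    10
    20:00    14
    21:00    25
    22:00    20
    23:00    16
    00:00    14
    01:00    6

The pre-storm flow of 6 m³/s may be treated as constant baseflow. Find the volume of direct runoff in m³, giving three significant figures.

Direct-runoff ordinates (Q − Q_b): 0.0, 4.0, 8.0, 19.0, 14.0, 10.0, 8.0, 0.0 m³/s.
ΣQ_DR = 63.00 m³/s.
With Δt = 1 h = 3600 s, V = ΣQ_DR · Δt = 63.00 × 3600 = 2.27 × 10^5 m³.

V ≈ 2.27 × 10^5 m³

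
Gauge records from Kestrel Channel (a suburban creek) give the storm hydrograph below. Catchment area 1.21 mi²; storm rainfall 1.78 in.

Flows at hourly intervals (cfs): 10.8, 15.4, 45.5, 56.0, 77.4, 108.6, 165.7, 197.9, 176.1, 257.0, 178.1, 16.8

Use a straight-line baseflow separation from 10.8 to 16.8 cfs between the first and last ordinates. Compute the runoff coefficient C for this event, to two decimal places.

ΣQ_DR = 1140 cfs; V = ΣQ_DR·Δt = 4.103 × 10^6 ft³.
Runoff depth d = V / A = 1.460 in.
C = d / P = 1.460 / 1.78 = 0.82.

C ≈ 0.82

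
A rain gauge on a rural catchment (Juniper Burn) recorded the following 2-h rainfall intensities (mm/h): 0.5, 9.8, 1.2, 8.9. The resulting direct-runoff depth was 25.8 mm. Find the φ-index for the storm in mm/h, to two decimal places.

Only the 2 blocks with intensity above φ contribute runoff: 9.8, 8.9 mm/h.
Σ(I−φ)·Δt = d  ⇒  (9.8+8.9 − 2φ)·2 = 25.8
φ = (18.70 − 25.8/2) / 2 = 2.90 mm/h.

φ ≈ 2.90 mm/h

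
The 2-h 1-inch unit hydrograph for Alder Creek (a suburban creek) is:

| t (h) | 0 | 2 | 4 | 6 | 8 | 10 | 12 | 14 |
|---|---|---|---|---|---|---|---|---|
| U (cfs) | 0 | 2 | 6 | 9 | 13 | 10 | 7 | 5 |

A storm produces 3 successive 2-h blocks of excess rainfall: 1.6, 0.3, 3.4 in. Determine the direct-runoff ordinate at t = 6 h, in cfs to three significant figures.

Q ≈ 23.0 cfs

By discrete convolution, Q_j = Σ (P_i / 1 in) · U_{j−i}.
At t = 6 h (j=3): Q = (1.6/1)·9 + (0.3/1)·6 + (3.4/1)·2 = 23.0 cfs.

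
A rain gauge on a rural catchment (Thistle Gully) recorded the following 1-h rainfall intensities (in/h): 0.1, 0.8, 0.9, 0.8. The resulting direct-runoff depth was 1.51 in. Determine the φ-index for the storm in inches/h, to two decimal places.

φ ≈ 0.33 in/h

Only the 3 blocks with intensity above φ contribute runoff: 0.8, 0.9, 0.8 in/h.
Σ(I−φ)·Δt = d  ⇒  (0.8+0.9+0.8 − 3φ)·1 = 1.51
φ = (2.500 − 1.51/1) / 3 = 0.33 in/h.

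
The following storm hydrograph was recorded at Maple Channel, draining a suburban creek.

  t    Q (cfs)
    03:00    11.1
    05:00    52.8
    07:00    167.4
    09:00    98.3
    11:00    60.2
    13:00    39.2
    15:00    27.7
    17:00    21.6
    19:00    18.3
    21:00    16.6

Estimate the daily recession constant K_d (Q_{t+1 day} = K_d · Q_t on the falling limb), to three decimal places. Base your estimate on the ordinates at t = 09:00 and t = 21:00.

K_d ≈ 0.029

Between t = 09:00 and t = 21:00 the flow falls from 98.3 to 16.6 cfs over 6×2 h = 12 h.
Per-interval ratio K = (16.6/98.3)^(1/6) = 0.7435; K_d = K^(24/2) = 0.029.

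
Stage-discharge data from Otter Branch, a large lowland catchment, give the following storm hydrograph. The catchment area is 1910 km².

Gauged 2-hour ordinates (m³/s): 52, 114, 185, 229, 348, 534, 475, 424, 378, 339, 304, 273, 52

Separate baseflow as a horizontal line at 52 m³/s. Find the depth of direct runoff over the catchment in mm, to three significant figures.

d ≈ 11.4 mm

Direct runoff: 0.0, 62.0, 133.0, 177.0, 296.0, 482.0, 423.0, 372.0, 326.0, 287.0, 252.0, 221.0, 0.0 m³/s; ΣQ_DR = 3031 m³/s.
V = ΣQ_DR · Δt = 3031 × 7200 s = 2.182 × 10^7 m³.
Over A = 1910 km², depth = V / A = 11.4 mm.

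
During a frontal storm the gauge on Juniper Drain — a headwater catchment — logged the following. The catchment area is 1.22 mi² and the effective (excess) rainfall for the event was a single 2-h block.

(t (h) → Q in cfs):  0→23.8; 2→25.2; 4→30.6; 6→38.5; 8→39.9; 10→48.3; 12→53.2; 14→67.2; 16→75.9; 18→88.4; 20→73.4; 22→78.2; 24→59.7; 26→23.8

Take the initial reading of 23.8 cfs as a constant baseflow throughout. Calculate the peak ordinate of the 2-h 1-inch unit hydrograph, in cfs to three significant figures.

Direct runoff: 0.0, 1.4, 6.8, 14.7, 16.1, 24.5, 29.4, 43.4, 52.1, 64.6, 49.6, 54.4, 35.9, 0.0 cfs; ΣQ_DR = 392.9 cfs, peak = 64.6 cfs.
Runoff depth d = ΣQ_DR·Δt / A = 392.9 × 7200 / (1.22 mi²) = 0.9981 in.
The 1-inch UH is the DRH scaled by (1 in)/d, so U_p = 64.6 × 1/0.9981 = 64.7 cfs.

U_p ≈ 64.7 cfs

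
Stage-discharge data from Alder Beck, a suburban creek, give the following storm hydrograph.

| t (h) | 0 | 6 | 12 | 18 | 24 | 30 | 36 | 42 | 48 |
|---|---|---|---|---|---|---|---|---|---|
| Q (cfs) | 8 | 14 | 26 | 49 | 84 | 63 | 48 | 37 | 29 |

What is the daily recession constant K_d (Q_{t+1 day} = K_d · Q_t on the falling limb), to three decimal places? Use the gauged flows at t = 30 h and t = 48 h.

K_d ≈ 0.355

Between t = 30 h and t = 48 h the flow falls from 63 to 29 cfs over 3×6 h = 18 h.
Per-interval ratio K = (29/63)^(1/3) = 0.7721; K_d = K^(24/6) = 0.355.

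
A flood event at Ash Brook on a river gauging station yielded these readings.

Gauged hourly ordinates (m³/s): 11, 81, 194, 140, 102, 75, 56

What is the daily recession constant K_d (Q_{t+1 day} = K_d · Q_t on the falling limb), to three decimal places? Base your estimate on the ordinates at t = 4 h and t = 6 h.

K_d ≈ 0.001

Between t = 4 h and t = 6 h the flow falls from 102 to 56 m³/s over 2×1 h = 2 h.
Per-interval ratio K = (56/102)^(1/2) = 0.7410; K_d = K^(24/1) = 0.001.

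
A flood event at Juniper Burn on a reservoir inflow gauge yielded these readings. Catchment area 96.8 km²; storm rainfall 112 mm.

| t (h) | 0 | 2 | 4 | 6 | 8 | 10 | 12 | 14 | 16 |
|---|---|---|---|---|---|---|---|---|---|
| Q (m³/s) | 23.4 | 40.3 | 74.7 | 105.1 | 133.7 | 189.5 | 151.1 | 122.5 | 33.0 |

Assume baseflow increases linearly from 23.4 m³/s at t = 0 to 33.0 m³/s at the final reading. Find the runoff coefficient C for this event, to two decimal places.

ΣQ_DR = 619.5 m³/s; V = ΣQ_DR·Δt = 4.460 × 10^6 m³.
Runoff depth d = V / A = 46.08 mm.
C = d / P = 46.08 / 112 = 0.41.

C ≈ 0.41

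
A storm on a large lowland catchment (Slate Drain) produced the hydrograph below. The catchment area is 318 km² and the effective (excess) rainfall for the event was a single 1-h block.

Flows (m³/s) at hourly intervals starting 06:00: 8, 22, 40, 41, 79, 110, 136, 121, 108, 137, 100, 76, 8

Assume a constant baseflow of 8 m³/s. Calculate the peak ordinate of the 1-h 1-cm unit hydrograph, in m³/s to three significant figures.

U_p ≈ 129 m³/s

Direct runoff: 0.0, 14.0, 32.0, 33.0, 71.0, 102.0, 128.0, 113.0, 100.0, 129.0, 92.0, 68.0, 0.0 m³/s; ΣQ_DR = 882.0 m³/s, peak = 129.0 m³/s.
Runoff depth d = ΣQ_DR·Δt / A = 882.0 × 3600 / (318 km²) = 9.985 mm.
The 1-cm UH is the DRH scaled by (10 mm)/d, so U_p = 129.0 × 10/9.985 = 129 m³/s.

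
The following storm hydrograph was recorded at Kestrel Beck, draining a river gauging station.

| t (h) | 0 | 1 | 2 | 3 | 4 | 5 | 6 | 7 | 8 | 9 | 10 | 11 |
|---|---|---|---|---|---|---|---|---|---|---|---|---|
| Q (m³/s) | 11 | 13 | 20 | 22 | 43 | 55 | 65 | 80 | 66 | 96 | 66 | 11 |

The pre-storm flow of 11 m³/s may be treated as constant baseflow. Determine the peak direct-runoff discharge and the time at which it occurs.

Q_p = 85.0 m³/s at t = 9 h

Subtracting baseflow gives direct-runoff ordinates: 0.0, 2.0, 9.0, 11.0, 32.0, 44.0, 54.0, 69.0, 55.0, 85.0, 55.0, 0.0 m³/s.
The maximum is 85.0 m³/s, occurring at the reading for t = 9 h.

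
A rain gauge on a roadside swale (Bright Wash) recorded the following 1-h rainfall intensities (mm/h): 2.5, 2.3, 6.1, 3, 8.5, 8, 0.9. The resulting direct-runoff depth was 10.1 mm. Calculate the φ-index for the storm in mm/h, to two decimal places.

Only the 3 blocks with intensity above φ contribute runoff: 6.1, 8.5, 8 mm/h.
Σ(I−φ)·Δt = d  ⇒  (6.1+8.5+8 − 3φ)·1 = 10.1
φ = (22.60 − 10.1/1) / 3 = 4.17 mm/h.

φ ≈ 4.17 mm/h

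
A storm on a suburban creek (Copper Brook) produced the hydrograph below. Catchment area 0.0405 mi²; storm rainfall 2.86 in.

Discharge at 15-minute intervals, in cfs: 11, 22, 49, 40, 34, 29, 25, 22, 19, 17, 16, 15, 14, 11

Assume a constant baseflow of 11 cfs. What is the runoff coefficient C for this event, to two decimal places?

ΣQ_DR = 170.0 cfs; V = ΣQ_DR·Δt = 1.530 × 10^5 ft³.
Runoff depth d = V / A = 1.626 in.
C = d / P = 1.626 / 2.86 = 0.57.

C ≈ 0.57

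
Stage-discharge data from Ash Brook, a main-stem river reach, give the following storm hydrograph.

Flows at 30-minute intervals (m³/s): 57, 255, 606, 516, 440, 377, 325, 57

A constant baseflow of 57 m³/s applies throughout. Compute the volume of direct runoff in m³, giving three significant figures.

V ≈ 3.92 × 10^6 m³

Direct-runoff ordinates (Q − Q_b): 0.0, 198.0, 549.0, 459.0, 383.0, 320.0, 268.0, 0.0 m³/s.
ΣQ_DR = 2177 m³/s.
With Δt = 0.5 h = 1800 s, V = ΣQ_DR · Δt = 2177 × 1800 = 3.92 × 10^6 m³.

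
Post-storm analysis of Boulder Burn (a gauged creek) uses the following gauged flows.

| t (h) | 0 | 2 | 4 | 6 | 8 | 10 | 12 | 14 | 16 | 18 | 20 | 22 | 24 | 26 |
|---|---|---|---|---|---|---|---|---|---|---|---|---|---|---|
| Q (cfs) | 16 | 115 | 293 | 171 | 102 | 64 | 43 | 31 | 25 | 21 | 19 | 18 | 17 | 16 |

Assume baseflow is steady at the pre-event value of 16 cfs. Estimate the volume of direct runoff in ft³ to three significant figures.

Direct-runoff ordinates (Q − Q_b): 0.0, 99.0, 277.0, 155.0, 86.0, 48.0, 27.0, 15.0, 9.0, 5.0, 3.0, 2.0, 1.0, 0.0 cfs.
ΣQ_DR = 727.0 cfs.
With Δt = 2 h = 7200 s, V = ΣQ_DR · Δt = 727.0 × 7200 = 5.23 × 10^6 ft³.

V ≈ 5.23 × 10^6 ft³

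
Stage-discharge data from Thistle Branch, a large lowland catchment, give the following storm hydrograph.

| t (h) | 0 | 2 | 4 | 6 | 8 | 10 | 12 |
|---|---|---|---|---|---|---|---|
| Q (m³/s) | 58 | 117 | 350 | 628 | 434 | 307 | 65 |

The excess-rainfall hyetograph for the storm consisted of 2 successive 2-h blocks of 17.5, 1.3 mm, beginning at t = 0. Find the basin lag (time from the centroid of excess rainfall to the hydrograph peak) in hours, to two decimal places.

Centroid of excess rainfall: t_c = Σ P_i·t̄_i / ΣP_i = 1.1383 h (block centres at 1, 3 h).
Hydrograph peak occurs at t = 6 h, so basin lag t_L = 6 − 1.1383 = 4.86 h.

t_L ≈ 4.86 h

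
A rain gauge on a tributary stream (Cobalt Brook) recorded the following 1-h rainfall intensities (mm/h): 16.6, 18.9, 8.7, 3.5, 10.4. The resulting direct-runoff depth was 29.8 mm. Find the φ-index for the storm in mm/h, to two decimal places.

Only the 4 blocks with intensity above φ contribute runoff: 16.6, 18.9, 8.7, 10.4 mm/h.
Σ(I−φ)·Δt = d  ⇒  (16.6+18.9+8.7+10.4 − 4φ)·1 = 29.8
φ = (54.60 − 29.8/1) / 4 = 6.20 mm/h.

φ ≈ 6.20 mm/h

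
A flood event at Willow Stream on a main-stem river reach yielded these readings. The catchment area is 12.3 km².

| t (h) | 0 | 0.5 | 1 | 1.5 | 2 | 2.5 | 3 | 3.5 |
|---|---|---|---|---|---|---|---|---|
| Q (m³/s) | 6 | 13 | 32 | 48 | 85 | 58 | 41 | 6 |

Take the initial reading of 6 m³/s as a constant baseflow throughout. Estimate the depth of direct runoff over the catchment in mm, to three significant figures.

d ≈ 35.3 mm

Direct runoff: 0.0, 7.0, 26.0, 42.0, 79.0, 52.0, 35.0, 0.0 m³/s; ΣQ_DR = 241.0 m³/s.
V = ΣQ_DR · Δt = 241.0 × 1800 s = 4.338 × 10^5 m³.
Over A = 12.3 km², depth = V / A = 35.3 mm.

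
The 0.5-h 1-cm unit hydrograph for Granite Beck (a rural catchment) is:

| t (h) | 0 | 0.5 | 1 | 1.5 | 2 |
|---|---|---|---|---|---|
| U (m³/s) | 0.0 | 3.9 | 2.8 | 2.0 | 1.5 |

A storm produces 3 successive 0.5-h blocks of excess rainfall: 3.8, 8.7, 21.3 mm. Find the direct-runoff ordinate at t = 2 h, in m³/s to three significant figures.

Q ≈ 8.27 m³/s

By discrete convolution, Q_j = Σ (P_i / 10 mm) · U_{j−i}.
At t = 2 h (j=4): Q = (3.8/10)·1.5 + (8.7/10)·2.0 + (21.3/10)·2.8 = 8.27 m³/s.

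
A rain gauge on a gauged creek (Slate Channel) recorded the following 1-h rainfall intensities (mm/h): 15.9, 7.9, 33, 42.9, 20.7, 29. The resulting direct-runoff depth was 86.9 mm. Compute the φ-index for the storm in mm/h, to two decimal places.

φ ≈ 10.92 mm/h

Only the 5 blocks with intensity above φ contribute runoff: 15.9, 33, 42.9, 20.7, 29 mm/h.
Σ(I−φ)·Δt = d  ⇒  (15.9+33+42.9+20.7+29 − 5φ)·1 = 86.9
φ = (141.5 − 86.9/1) / 5 = 10.92 mm/h.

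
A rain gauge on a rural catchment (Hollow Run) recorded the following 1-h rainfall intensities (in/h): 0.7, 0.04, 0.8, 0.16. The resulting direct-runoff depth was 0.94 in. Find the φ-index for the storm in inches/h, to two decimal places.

φ ≈ 0.28 in/h

Only the 2 blocks with intensity above φ contribute runoff: 0.7, 0.8 in/h.
Σ(I−φ)·Δt = d  ⇒  (0.7+0.8 − 2φ)·1 = 0.94
φ = (1.500 − 0.94/1) / 2 = 0.28 in/h.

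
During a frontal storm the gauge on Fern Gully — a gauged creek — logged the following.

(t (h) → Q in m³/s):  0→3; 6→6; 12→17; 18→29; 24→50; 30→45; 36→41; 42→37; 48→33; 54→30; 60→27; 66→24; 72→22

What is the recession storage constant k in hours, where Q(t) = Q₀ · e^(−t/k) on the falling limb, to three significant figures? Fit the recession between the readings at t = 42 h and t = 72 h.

On the falling limb, Q drops from 37 to 22 m³/s between t = 42 h and t = 72 h (Δt = 30 h).
k = −Δt / ln(Q₂/Q₁) = −30 / ln(22/37) = 57.7 h.

k ≈ 57.7 h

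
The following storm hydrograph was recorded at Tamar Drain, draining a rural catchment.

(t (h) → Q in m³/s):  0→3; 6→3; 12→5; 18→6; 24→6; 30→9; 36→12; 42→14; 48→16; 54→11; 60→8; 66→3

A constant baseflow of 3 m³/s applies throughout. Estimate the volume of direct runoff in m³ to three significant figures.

V ≈ 1.30 × 10^6 m³

Direct-runoff ordinates (Q − Q_b): 0.0, 0.0, 2.0, 3.0, 3.0, 6.0, 9.0, 11.0, 13.0, 8.0, 5.0, 0.0 m³/s.
ΣQ_DR = 60.00 m³/s.
With Δt = 6 h = 21600 s, V = ΣQ_DR · Δt = 60.00 × 21600 = 1.30 × 10^6 m³.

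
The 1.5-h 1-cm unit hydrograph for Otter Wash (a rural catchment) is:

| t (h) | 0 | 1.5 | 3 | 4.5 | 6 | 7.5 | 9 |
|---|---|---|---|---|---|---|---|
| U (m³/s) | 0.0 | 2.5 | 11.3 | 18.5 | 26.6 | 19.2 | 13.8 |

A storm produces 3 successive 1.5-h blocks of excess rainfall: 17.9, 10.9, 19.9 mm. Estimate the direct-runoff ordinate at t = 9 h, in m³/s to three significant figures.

Q ≈ 98.6 m³/s

By discrete convolution, Q_j = Σ (P_i / 10 mm) · U_{j−i}.
At t = 9 h (j=6): Q = (17.9/10)·13.8 + (10.9/10)·19.2 + (19.9/10)·26.6 = 98.6 m³/s.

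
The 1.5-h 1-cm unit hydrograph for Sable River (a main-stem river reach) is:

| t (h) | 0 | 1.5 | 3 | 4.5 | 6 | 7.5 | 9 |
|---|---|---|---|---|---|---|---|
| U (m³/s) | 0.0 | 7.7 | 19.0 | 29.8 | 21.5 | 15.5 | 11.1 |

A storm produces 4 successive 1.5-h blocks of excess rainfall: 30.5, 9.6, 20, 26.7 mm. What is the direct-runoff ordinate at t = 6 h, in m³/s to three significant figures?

Q ≈ 153 m³/s

By discrete convolution, Q_j = Σ (P_i / 10 mm) · U_{j−i}.
At t = 6 h (j=4): Q = (30.5/10)·21.5 + (9.6/10)·29.8 + (20/10)·19.0 + (26.7/10)·7.7 = 153 m³/s.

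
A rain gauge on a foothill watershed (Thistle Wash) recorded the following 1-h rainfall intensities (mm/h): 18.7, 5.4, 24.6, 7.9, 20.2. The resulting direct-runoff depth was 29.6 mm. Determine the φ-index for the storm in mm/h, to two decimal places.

Only the 3 blocks with intensity above φ contribute runoff: 18.7, 24.6, 20.2 mm/h.
Σ(I−φ)·Δt = d  ⇒  (18.7+24.6+20.2 − 3φ)·1 = 29.6
φ = (63.50 − 29.6/1) / 3 = 11.30 mm/h.

φ ≈ 11.30 mm/h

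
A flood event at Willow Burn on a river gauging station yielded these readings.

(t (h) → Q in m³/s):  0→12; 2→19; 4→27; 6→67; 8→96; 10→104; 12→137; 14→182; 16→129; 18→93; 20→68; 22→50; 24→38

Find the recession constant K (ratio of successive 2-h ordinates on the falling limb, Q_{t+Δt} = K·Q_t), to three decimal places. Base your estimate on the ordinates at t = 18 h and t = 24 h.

Using the recession-limb readings at t = 18 h and t = 24 h: Q falls from 93 to 38 m³/s over 3 intervals.
K = (Q₂/Q₁)^(1/3) = (38/93)^(1/3) = 0.742.

K ≈ 0.742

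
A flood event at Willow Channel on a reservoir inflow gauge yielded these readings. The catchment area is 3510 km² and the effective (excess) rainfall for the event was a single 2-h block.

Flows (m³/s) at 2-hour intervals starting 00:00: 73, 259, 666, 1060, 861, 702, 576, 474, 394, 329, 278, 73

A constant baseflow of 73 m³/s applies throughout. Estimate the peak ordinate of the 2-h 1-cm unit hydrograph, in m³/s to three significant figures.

Direct runoff: 0.0, 186.0, 593.0, 987.0, 788.0, 629.0, 503.0, 401.0, 321.0, 256.0, 205.0, 0.0 m³/s; ΣQ_DR = 4869 m³/s, peak = 987.0 m³/s.
Runoff depth d = ΣQ_DR·Δt / A = 4869 × 7200 / (3510 km²) = 9.988 mm.
The 1-cm UH is the DRH scaled by (10 mm)/d, so U_p = 987.0 × 10/9.988 = 988 m³/s.

U_p ≈ 988 m³/s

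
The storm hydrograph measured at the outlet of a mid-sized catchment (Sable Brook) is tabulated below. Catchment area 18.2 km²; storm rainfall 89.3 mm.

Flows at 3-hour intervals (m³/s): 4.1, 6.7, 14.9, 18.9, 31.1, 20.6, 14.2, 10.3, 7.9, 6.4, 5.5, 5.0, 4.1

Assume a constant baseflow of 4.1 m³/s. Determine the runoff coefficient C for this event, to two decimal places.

C ≈ 0.64

ΣQ_DR = 96.40 m³/s; V = ΣQ_DR·Δt = 1.041 × 10^6 m³.
Runoff depth d = V / A = 57.20 mm.
C = d / P = 57.20 / 89.3 = 0.64.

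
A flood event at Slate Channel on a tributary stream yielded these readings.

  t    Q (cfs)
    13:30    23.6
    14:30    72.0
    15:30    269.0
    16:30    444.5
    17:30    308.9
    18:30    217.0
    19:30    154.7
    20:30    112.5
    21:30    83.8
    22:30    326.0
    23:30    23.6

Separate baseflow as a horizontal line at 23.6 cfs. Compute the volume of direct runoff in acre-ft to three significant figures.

V ≈ 147 acre-ft

Direct-runoff ordinates (Q − Q_b): 0.0, 48.4, 245.4, 420.9, 285.3, 193.4, 131.1, 88.9, 60.2, 302.4, 0.0 cfs.
ΣQ_DR = 1776 cfs.
With Δt = 1 h = 3600 s, V = ΣQ_DR · Δt = 1776 × 3600 = 6.39 × 10^6 ft³ = 147 acre-ft.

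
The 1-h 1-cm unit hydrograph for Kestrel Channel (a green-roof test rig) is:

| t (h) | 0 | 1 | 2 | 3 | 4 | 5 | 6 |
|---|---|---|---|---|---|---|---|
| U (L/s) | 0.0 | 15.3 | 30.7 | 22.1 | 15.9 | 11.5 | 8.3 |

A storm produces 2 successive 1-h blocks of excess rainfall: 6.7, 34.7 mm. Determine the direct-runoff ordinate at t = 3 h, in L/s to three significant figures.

By discrete convolution, Q_j = Σ (P_i / 10 mm) · U_{j−i}.
At t = 3 h (j=3): Q = (6.7/10)·22.1 + (34.7/10)·30.7 = 121 L/s.

Q ≈ 121 L/s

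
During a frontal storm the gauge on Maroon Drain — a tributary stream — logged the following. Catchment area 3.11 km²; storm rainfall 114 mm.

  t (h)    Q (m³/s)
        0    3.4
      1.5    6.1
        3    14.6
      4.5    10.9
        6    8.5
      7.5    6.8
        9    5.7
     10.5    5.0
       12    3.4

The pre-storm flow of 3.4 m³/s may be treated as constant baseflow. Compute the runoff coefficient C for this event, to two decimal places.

C ≈ 0.51

ΣQ_DR = 33.80 m³/s; V = ΣQ_DR·Δt = 1.825 × 10^5 m³.
Runoff depth d = V / A = 58.69 mm.
C = d / P = 58.69 / 114 = 0.51.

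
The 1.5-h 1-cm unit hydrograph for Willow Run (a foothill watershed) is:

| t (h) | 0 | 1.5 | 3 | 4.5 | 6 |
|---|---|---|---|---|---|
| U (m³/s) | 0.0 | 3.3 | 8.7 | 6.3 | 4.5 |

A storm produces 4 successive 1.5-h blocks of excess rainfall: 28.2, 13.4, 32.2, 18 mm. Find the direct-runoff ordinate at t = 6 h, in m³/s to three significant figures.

Q ≈ 55.1 m³/s

By discrete convolution, Q_j = Σ (P_i / 10 mm) · U_{j−i}.
At t = 6 h (j=4): Q = (28.2/10)·4.5 + (13.4/10)·6.3 + (32.2/10)·8.7 + (18/10)·3.3 = 55.1 m³/s.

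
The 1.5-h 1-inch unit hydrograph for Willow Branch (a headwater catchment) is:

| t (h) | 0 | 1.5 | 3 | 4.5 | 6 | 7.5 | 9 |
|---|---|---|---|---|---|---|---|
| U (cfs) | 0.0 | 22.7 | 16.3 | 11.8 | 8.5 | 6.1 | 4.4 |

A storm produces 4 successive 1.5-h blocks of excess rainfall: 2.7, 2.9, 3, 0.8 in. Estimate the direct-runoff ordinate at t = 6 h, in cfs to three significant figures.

Q ≈ 124 cfs

By discrete convolution, Q_j = Σ (P_i / 1 in) · U_{j−i}.
At t = 6 h (j=4): Q = (2.7/1)·8.5 + (2.9/1)·11.8 + (3/1)·16.3 + (0.8/1)·22.7 = 124 cfs.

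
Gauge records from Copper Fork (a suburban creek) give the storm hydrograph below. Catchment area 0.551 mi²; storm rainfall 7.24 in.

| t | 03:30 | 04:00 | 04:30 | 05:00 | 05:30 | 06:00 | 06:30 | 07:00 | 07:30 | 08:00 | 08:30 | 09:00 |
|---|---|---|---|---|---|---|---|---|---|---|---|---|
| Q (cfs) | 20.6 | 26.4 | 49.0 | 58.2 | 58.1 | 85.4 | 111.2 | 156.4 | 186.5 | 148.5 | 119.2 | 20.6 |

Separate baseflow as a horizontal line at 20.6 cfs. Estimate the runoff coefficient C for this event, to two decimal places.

C ≈ 0.15

ΣQ_DR = 792.9 cfs; V = ΣQ_DR·Δt = 1.427 × 10^6 ft³.
Runoff depth d = V / A = 1.115 in.
C = d / P = 1.115 / 7.24 = 0.15.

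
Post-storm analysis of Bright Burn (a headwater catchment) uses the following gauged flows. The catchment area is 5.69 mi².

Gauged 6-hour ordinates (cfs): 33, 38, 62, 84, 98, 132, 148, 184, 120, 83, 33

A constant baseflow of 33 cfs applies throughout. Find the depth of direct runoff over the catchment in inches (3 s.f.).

d ≈ 1.07 in

Direct runoff: 0.0, 5.0, 29.0, 51.0, 65.0, 99.0, 115.0, 151.0, 87.0, 50.0, 0.0 cfs; ΣQ_DR = 652.0 cfs.
V = ΣQ_DR · Δt = 652.0 × 21600 s = 1.408 × 10^7 ft³.
Over A = 5.69 mi², depth = V / A = 1.07 in.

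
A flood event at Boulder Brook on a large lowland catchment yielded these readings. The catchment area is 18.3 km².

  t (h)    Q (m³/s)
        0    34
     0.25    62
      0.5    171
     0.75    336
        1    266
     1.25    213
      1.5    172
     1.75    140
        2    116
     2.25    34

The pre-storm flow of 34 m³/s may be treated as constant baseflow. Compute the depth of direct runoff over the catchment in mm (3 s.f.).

d ≈ 59.2 mm

Direct runoff: 0.0, 28.0, 137.0, 302.0, 232.0, 179.0, 138.0, 106.0, 82.0, 0.0 m³/s; ΣQ_DR = 1204 m³/s.
V = ΣQ_DR · Δt = 1204 × 900 s = 1.084 × 10^6 m³.
Over A = 18.3 km², depth = V / A = 59.2 mm.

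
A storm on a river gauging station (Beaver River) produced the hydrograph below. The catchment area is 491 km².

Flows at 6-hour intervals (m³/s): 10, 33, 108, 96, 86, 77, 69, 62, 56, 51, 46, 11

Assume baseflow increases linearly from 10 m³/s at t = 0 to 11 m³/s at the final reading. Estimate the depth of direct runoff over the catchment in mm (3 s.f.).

Direct runoff: 0.00, 22.91, 97.82, 85.73, 75.64, 66.55, 58.45, 51.36, 45.27, 40.18, 35.09, 0.00 m³/s; ΣQ_DR = 579.0 m³/s.
V = ΣQ_DR · Δt = 579.0 × 21600 s = 1.251 × 10^7 m³.
Over A = 491 km², depth = V / A = 25.5 mm.

d ≈ 25.5 mm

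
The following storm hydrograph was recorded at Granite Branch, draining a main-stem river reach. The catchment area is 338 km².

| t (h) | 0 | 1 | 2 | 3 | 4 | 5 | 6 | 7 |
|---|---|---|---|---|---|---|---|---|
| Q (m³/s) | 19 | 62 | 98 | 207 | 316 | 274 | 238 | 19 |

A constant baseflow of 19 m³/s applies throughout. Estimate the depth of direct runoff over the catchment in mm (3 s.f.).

d ≈ 11.5 mm

Direct runoff: 0.0, 43.0, 79.0, 188.0, 297.0, 255.0, 219.0, 0.0 m³/s; ΣQ_DR = 1081 m³/s.
V = ΣQ_DR · Δt = 1081 × 3600 s = 3.892 × 10^6 m³.
Over A = 338 km², depth = V / A = 11.5 mm.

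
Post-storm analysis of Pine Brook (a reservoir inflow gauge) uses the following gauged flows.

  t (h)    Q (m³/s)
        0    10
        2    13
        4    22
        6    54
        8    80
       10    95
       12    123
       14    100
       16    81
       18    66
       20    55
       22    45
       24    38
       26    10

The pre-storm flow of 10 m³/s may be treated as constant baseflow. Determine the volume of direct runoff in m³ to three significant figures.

V ≈ 4.69 × 10^6 m³

Direct-runoff ordinates (Q − Q_b): 0.0, 3.0, 12.0, 44.0, 70.0, 85.0, 113.0, 90.0, 71.0, 56.0, 45.0, 35.0, 28.0, 0.0 m³/s.
ΣQ_DR = 652.0 m³/s.
With Δt = 2 h = 7200 s, V = ΣQ_DR · Δt = 652.0 × 7200 = 4.69 × 10^6 m³.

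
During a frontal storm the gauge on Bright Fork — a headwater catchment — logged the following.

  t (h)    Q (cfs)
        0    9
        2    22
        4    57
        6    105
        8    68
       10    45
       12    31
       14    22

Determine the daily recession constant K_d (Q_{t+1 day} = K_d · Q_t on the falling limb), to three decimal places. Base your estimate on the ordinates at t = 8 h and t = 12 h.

K_d ≈ 0.009

Between t = 8 h and t = 12 h the flow falls from 68 to 31 cfs over 2×2 h = 4 h.
Per-interval ratio K = (31/68)^(1/2) = 0.6752; K_d = K^(24/2) = 0.009.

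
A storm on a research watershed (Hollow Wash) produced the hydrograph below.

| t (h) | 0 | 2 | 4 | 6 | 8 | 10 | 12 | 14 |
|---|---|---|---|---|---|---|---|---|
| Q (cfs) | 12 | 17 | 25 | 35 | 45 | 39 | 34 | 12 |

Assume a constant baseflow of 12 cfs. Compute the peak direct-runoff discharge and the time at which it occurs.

Subtracting baseflow gives direct-runoff ordinates: 0.0, 5.0, 13.0, 23.0, 33.0, 27.0, 22.0, 0.0 cfs.
The maximum is 33.0 cfs, occurring at the reading for t = 8 h.

Q_p = 33.0 cfs at t = 8 h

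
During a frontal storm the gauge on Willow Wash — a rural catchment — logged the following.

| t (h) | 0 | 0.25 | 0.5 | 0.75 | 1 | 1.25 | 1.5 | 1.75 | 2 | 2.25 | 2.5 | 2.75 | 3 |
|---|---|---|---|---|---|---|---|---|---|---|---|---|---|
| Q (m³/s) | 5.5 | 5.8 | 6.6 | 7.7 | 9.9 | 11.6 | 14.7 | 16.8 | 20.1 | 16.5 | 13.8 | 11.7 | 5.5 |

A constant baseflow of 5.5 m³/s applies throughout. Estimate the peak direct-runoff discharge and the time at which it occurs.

Q_p = 14.6 m³/s at t = 2 h

Subtracting baseflow gives direct-runoff ordinates: 0.0, 0.3, 1.1, 2.2, 4.4, 6.1, 9.2, 11.3, 14.6, 11.0, 8.3, 6.2, 0.0 m³/s.
The maximum is 14.6 m³/s, occurring at the reading for t = 2 h.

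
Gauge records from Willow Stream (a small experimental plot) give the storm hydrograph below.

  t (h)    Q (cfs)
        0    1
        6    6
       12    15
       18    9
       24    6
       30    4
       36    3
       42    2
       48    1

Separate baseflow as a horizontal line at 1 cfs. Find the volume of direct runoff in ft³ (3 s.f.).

V ≈ 8.21 × 10^5 ft³

Direct-runoff ordinates (Q − Q_b): 0.0, 5.0, 14.0, 8.0, 5.0, 3.0, 2.0, 1.0, 0.0 cfs.
ΣQ_DR = 38.00 cfs.
With Δt = 6 h = 21600 s, V = ΣQ_DR · Δt = 38.00 × 21600 = 8.21 × 10^5 ft³.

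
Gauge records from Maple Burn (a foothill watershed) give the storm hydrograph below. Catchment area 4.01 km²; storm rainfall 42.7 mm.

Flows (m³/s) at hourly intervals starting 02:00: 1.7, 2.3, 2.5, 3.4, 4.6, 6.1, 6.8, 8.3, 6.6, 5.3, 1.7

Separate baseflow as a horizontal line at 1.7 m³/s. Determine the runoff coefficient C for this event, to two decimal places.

C ≈ 0.64

ΣQ_DR = 30.60 m³/s; V = ΣQ_DR·Δt = 1.102 × 10^5 m³.
Runoff depth d = V / A = 27.47 mm.
C = d / P = 27.47 / 42.7 = 0.64.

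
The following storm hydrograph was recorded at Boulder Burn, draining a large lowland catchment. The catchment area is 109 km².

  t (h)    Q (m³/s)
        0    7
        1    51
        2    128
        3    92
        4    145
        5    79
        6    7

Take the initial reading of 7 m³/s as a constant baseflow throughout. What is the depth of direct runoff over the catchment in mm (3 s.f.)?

d ≈ 15.2 mm

Direct runoff: 0.0, 44.0, 121.0, 85.0, 138.0, 72.0, 0.0 m³/s; ΣQ_DR = 460.0 m³/s.
V = ΣQ_DR · Δt = 460.0 × 3600 s = 1.656 × 10^6 m³.
Over A = 109 km², depth = V / A = 15.2 mm.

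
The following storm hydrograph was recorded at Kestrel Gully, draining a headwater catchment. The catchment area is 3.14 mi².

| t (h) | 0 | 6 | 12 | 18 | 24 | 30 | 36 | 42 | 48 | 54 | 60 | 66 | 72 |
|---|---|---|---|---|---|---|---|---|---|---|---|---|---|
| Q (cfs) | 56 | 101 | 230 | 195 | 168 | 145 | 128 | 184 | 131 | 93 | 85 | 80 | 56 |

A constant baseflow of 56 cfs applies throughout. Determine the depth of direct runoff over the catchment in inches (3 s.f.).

d ≈ 2.74 in

Direct runoff: 0.0, 45.0, 174.0, 139.0, 112.0, 89.0, 72.0, 128.0, 75.0, 37.0, 29.0, 24.0, 0.0 cfs; ΣQ_DR = 924.0 cfs.
V = ΣQ_DR · Δt = 924.0 × 21600 s = 1.996 × 10^7 ft³.
Over A = 3.14 mi², depth = V / A = 2.74 in.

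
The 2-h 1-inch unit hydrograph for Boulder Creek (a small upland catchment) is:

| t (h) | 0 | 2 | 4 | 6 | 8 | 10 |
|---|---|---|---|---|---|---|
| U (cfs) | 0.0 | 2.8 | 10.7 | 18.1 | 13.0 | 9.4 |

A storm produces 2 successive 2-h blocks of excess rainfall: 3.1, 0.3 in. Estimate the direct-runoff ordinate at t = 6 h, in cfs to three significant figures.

Q ≈ 59.3 cfs

By discrete convolution, Q_j = Σ (P_i / 1 in) · U_{j−i}.
At t = 6 h (j=3): Q = (3.1/1)·18.1 + (0.3/1)·10.7 = 59.3 cfs.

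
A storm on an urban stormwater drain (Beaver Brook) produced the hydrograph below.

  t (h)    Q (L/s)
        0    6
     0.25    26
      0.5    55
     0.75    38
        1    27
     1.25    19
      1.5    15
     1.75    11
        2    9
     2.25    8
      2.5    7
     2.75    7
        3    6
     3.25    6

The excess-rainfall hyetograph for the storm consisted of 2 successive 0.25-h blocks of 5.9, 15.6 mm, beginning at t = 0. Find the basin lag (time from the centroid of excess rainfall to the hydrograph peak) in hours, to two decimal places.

Centroid of excess rainfall: t_c = Σ P_i·t̄_i / ΣP_i = 0.3064 h (block centres at 0.125, 0.375 h).
Hydrograph peak occurs at t = 0.5 h, so basin lag t_L = 0.5 − 0.3064 = 0.19 h.

t_L ≈ 0.19 h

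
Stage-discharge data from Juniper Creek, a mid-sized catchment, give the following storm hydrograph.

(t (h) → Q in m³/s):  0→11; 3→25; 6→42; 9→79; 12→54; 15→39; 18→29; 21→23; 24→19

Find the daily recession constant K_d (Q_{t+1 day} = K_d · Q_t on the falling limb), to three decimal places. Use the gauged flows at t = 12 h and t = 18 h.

K_d ≈ 0.083

Between t = 12 h and t = 18 h the flow falls from 54 to 29 m³/s over 2×3 h = 6 h.
Per-interval ratio K = (29/54)^(1/2) = 0.7328; K_d = K^(24/3) = 0.083.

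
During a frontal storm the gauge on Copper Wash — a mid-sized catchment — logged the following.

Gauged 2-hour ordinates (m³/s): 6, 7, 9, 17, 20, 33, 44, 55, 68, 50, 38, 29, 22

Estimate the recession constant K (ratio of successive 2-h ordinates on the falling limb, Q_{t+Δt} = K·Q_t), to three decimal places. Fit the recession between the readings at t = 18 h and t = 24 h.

Using the recession-limb readings at t = 18 h and t = 24 h: Q falls from 50 to 22 m³/s over 3 intervals.
K = (Q₂/Q₁)^(1/3) = (22/50)^(1/3) = 0.761.

K ≈ 0.761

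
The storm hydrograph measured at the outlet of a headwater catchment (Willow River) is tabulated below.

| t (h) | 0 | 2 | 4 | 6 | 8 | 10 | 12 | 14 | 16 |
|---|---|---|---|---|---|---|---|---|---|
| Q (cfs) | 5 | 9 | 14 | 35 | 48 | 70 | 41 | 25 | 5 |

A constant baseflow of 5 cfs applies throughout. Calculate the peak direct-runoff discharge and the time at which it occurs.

Q_p = 65.0 cfs at t = 10 h

Subtracting baseflow gives direct-runoff ordinates: 0.0, 4.0, 9.0, 30.0, 43.0, 65.0, 36.0, 20.0, 0.0 cfs.
The maximum is 65.0 cfs, occurring at the reading for t = 10 h.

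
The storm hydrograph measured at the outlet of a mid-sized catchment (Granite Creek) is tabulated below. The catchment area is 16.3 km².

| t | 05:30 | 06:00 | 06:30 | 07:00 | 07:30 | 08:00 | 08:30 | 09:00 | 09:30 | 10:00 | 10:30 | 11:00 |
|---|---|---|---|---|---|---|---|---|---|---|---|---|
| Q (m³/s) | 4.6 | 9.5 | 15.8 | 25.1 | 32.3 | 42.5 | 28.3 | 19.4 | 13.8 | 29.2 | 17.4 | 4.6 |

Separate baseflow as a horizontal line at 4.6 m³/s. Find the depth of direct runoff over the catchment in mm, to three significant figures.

Direct runoff: 0.0, 4.9, 11.2, 20.5, 27.7, 37.9, 23.7, 14.8, 9.2, 24.6, 12.8, 0.0 m³/s; ΣQ_DR = 187.3 m³/s.
V = ΣQ_DR · Δt = 187.3 × 1800 s = 3.371 × 10^5 m³.
Over A = 16.3 km², depth = V / A = 20.7 mm.

d ≈ 20.7 mm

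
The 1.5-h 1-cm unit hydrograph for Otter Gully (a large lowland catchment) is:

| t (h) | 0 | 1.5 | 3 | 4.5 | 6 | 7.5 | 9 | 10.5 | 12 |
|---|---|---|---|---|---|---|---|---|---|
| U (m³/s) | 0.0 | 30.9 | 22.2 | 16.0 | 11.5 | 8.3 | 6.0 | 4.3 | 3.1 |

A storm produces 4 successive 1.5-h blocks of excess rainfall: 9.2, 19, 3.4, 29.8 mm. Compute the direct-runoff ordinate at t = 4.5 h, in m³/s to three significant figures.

Q ≈ 67.4 m³/s

By discrete convolution, Q_j = Σ (P_i / 10 mm) · U_{j−i}.
At t = 4.5 h (j=3): Q = (9.2/10)·16.0 + (19/10)·22.2 + (3.4/10)·30.9 + (29.8/10)·0.0 = 67.4 m³/s.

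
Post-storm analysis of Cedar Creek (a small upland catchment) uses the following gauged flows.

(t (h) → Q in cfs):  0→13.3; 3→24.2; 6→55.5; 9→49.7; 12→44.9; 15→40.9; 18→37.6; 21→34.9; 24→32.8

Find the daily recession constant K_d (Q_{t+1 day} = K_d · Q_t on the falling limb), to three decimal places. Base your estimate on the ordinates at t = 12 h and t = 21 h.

K_d ≈ 0.511

Between t = 12 h and t = 21 h the flow falls from 44.9 to 34.9 cfs over 3×3 h = 9 h.
Per-interval ratio K = (34.9/44.9)^(1/3) = 0.9194; K_d = K^(24/3) = 0.511.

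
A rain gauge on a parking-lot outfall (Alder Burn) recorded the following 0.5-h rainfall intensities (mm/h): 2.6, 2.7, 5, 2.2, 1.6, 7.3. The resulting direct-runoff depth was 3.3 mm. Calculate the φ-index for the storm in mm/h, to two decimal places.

Only the 2 blocks with intensity above φ contribute runoff: 5, 7.3 mm/h.
Σ(I−φ)·Δt = d  ⇒  (5+7.3 − 2φ)·0.5 = 3.3
φ = (12.30 − 3.3/0.5) / 2 = 2.85 mm/h.

φ ≈ 2.85 mm/h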